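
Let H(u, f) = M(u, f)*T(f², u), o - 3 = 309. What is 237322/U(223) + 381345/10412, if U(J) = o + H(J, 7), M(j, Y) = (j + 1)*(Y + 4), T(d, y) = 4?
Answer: 396782039/6616826 ≈ 59.966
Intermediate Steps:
M(j, Y) = (1 + j)*(4 + Y)
o = 312 (o = 3 + 309 = 312)
H(u, f) = 16 + 4*f + 16*u + 4*f*u (H(u, f) = (4 + f + 4*u + f*u)*4 = 16 + 4*f + 16*u + 4*f*u)
U(J) = 356 + 44*J (U(J) = 312 + (16 + 4*7 + 16*J + 4*7*J) = 312 + (16 + 28 + 16*J + 28*J) = 312 + (44 + 44*J) = 356 + 44*J)
237322/U(223) + 381345/10412 = 237322/(356 + 44*223) + 381345/10412 = 237322/(356 + 9812) + 381345*(1/10412) = 237322/10168 + 381345/10412 = 237322*(1/10168) + 381345/10412 = 118661/5084 + 381345/10412 = 396782039/6616826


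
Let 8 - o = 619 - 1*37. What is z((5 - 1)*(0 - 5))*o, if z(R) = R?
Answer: 11480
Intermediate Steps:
o = -574 (o = 8 - (619 - 1*37) = 8 - (619 - 37) = 8 - 1*582 = 8 - 582 = -574)
z((5 - 1)*(0 - 5))*o = ((5 - 1)*(0 - 5))*(-574) = (4*(-5))*(-574) = -20*(-574) = 11480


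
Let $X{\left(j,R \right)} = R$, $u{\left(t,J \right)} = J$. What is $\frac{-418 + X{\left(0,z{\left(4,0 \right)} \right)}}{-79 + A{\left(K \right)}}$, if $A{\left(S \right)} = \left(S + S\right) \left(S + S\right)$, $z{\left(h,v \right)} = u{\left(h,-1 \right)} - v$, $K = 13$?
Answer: $- \frac{419}{597} \approx -0.70184$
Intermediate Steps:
$z{\left(h,v \right)} = -1 - v$
$A{\left(S \right)} = 4 S^{2}$ ($A{\left(S \right)} = 2 S 2 S = 4 S^{2}$)
$\frac{-418 + X{\left(0,z{\left(4,0 \right)} \right)}}{-79 + A{\left(K \right)}} = \frac{-418 - 1}{-79 + 4 \cdot 13^{2}} = \frac{-418 + \left(-1 + 0\right)}{-79 + 4 \cdot 169} = \frac{-418 - 1}{-79 + 676} = - \frac{419}{597}$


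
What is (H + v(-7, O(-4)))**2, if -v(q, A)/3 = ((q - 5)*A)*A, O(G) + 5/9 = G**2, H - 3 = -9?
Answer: 5964472900/81 ≈ 7.3635e+7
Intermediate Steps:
H = -6 (H = 3 - 9 = -6)
O(G) = -5/9 + G**2
v(q, A) = -3*A**2*(-5 + q) (v(q, A) = -3*(q - 5)*A*A = -3*(-5 + q)*A*A = -3*A*(-5 + q)*A = -3*A**2*(-5 + q))
(H + v(-7, O(-4)))**2 = (-6 + 3*(-5/9 + (-4)**2)**2*(5 - 1*(-7)))**2 = (-6 + 3*(-5/9 + 16)**2*(5 + 7))**2 = (-6 + 3*(139/9)**2*12)**2 = (-6 + 3*(19321/81)*12)**2 = (-6 + 77284/9)**2 = (77230/9)**2 = 5964472900/81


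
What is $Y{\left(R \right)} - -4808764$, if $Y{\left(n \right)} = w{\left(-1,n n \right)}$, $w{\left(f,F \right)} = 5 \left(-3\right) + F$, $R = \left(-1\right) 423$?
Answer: $4987678$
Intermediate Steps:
$R = -423$
$w{\left(f,F \right)} = -15 + F$
$Y{\left(n \right)} = -15 + n^{2}$ ($Y{\left(n \right)} = -15 + n n = -15 + n^{2}$)
$Y{\left(R \right)} - -4808764 = \left(-15 + \left(-423\right)^{2}\right) - -4808764 = \left(-15 + 178929\right) + 4808764 = 178914 + 4808764 = 4987678$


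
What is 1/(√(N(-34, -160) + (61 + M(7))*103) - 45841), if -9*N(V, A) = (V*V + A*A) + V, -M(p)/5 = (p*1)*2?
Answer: -412569/18912610594 - 3*I*√35065/18912610594 ≈ -2.1814e-5 - 2.9703e-8*I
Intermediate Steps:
M(p) = -10*p (M(p) = -5*p*1*2 = -5*p*2 = -10*p)
N(V, A) = -V/9 - A²/9 - V²/9 (N(V, A) = -((V*V + A*A) + V)/9 = -((V² + A²) + V)/9 = -((A² + V²) + V)/9 = -(V + A² + V²)/9 = -V/9 - A²/9 - V²/9)
1/(√(N(-34, -160) + (61 + M(7))*103) - 45841) = 1/(√((-⅑*(-34) - ⅑*(-160)² - ⅑*(-34)²) + (61 - 10*7)*103) - 45841) = 1/(√((34/9 - ⅑*25600 - ⅑*1156) + (61 - 70)*103) - 45841) = 1/(√((34/9 - 25600/9 - 1156/9) - 9*103) - 45841) = 1/(√(-26722/9 - 927) - 45841) = 1/(√(-35065/9) - 45841) = 1/(I*√35065/3 - 45841) = 1/(-45841 + I*√35065/3)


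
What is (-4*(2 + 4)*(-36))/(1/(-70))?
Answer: -60480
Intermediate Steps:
(-4*(2 + 4)*(-36))/(1/(-70)) = (-4*6*(-36))/(-1/70) = -24*(-36)*(-70) = 864*(-70) = -60480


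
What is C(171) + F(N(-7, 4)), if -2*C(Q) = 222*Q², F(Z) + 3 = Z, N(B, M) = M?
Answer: -3245750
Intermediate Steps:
F(Z) = -3 + Z
C(Q) = -111*Q²
C(171) + F(N(-7, 4)) = -111*171² + (-3 + 4) = -111*29241 + 1 = -3245751 + 1 = -3245750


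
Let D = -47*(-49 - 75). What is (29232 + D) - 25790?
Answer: 9270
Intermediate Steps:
D = 5828 (D = -47*(-124) = 5828)
(29232 + D) - 25790 = (29232 + 5828) - 25790 = 35060 - 25790 = 9270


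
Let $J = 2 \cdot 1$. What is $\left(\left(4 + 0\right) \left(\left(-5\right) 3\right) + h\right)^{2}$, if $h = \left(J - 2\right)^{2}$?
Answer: $3600$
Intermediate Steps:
$J = 2$
$h = 0$ ($h = \left(2 - 2\right)^{2} = 0^{2} = 0$)
$\left(\left(4 + 0\right) \left(\left(-5\right) 3\right) + h\right)^{2} = \left(\left(4 + 0\right) \left(\left(-5\right) 3\right) + 0\right)^{2} = \left(4 \left(-15\right) + 0\right)^{2} = \left(-60 + 0\right)^{2} = \left(-60\right)^{2} = 3600$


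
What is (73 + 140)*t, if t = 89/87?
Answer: 6319/29 ≈ 217.90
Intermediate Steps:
t = 89/87 (t = 89*(1/87) = 89/87 ≈ 1.0230)
(73 + 140)*t = (73 + 140)*(89/87) = 213*(89/87) = 6319/29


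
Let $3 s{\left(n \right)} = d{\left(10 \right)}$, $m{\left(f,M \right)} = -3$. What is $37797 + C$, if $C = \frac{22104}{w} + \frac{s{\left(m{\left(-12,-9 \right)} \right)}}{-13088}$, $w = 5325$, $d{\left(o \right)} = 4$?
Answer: $\frac{658624572313}{17423400} \approx 37801.0$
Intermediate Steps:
$s{\left(n \right)} = \frac{4}{3}$ ($s{\left(n \right)} = \frac{1}{3} \cdot 4 = \frac{4}{3}$)
$C = \frac{72322513}{17423400}$ ($C = \frac{22104}{5325} + \frac{4}{3 \left(-13088\right)} = 22104 \cdot \frac{1}{5325} + \frac{4}{3} \left(- \frac{1}{13088}\right) = \frac{7368}{1775} - \frac{1}{9816} = \frac{72322513}{17423400} \approx 4.1509$)
$37797 + C = 37797 + \frac{72322513}{17423400} = \frac{658624572313}{17423400}$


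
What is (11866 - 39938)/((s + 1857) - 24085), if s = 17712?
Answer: 7018/1129 ≈ 6.2161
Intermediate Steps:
(11866 - 39938)/((s + 1857) - 24085) = (11866 - 39938)/((17712 + 1857) - 24085) = -28072/(19569 - 24085) = -28072/(-4516) = -28072*(-1/4516) = 7018/1129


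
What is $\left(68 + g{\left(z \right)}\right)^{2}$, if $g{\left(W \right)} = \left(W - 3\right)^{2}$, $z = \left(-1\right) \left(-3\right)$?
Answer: $4624$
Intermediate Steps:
$z = 3$
$g{\left(W \right)} = \left(-3 + W\right)^{2}$
$\left(68 + g{\left(z \right)}\right)^{2} = \left(68 + \left(-3 + 3\right)^{2}\right)^{2} = \left(68 + 0^{2}\right)^{2} = \left(68 + 0\right)^{2} = 68^{2} = 4624$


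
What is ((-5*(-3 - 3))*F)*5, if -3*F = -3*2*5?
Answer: 1500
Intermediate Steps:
F = 10 (F = -(-3*2)*5/3 = -(-2)*5 = -⅓*(-30) = 10)
((-5*(-3 - 3))*F)*5 = (-5*(-3 - 3)*10)*5 = (-5*(-6)*10)*5 = (30*10)*5 = 300*5 = 1500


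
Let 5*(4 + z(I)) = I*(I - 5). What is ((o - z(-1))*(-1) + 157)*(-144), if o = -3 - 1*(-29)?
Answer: -92304/5 ≈ -18461.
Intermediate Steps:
z(I) = -4 + I*(-5 + I)/5 (z(I) = -4 + (I*(I - 5))/5 = -4 + (I*(-5 + I))/5 = -4 + I*(-5 + I)/5)
o = 26 (o = -3 + 29 = 26)
((o - z(-1))*(-1) + 157)*(-144) = ((26 - (-4 - 1*(-1) + (⅕)*(-1)²))*(-1) + 157)*(-144) = ((26 - (-4 + 1 + (⅕)*1))*(-1) + 157)*(-144) = ((26 - (-4 + 1 + ⅕))*(-1) + 157)*(-144) = ((26 - 1*(-14/5))*(-1) + 157)*(-144) = ((26 + 14/5)*(-1) + 157)*(-144) = ((144/5)*(-1) + 157)*(-144) = (-144/5 + 157)*(-144) = (641/5)*(-144) = -92304/5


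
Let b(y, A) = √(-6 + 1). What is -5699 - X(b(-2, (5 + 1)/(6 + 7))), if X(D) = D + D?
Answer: -5699 - 2*I*√5 ≈ -5699.0 - 4.4721*I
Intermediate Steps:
b(y, A) = I*√5 (b(y, A) = √(-5) = I*√5)
X(D) = 2*D
-5699 - X(b(-2, (5 + 1)/(6 + 7))) = -5699 - 2*I*√5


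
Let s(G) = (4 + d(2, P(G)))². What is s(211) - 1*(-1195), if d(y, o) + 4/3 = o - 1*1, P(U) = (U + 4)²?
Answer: 19232153155/9 ≈ 2.1369e+9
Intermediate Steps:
P(U) = (4 + U)²
d(y, o) = -7/3 + o (d(y, o) = -4/3 + (o - 1*1) = -4/3 + (o - 1) = -4/3 + (-1 + o) = -7/3 + o)
s(G) = (5/3 + (4 + G)²)² (s(G) = (4 + (-7/3 + (4 + G)²))² = (5/3 + (4 + G)²)²)
s(211) - 1*(-1195) = (5 + 3*(4 + 211)²)²/9 - 1*(-1195) = (5 + 3*215²)²/9 + 1195 = (5 + 3*46225)²/9 + 1195 = (5 + 138675)²/9 + 1195 = (⅑)*138680² + 1195 = (⅑)*19232142400 + 1195 = 19232142400/9 + 1195 = 19232153155/9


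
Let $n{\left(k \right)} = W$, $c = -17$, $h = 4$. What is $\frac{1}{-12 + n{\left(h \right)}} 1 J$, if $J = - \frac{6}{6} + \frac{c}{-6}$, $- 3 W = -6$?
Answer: $- \frac{11}{60} \approx -0.18333$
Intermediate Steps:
$W = 2$ ($W = \left(- \frac{1}{3}\right) \left(-6\right) = 2$)
$J = \frac{11}{6}$ ($J = - \frac{6}{6} - \frac{17}{-6} = \left(-6\right) \frac{1}{6} - - \frac{17}{6} = -1 + \frac{17}{6} = \frac{11}{6} \approx 1.8333$)
$n{\left(k \right)} = 2$
$\frac{1}{-12 + n{\left(h \right)}} 1 J = \frac{1}{-12 + 2} \cdot 1 \cdot \frac{11}{6} = \frac{1}{-10} \cdot 1 \cdot \frac{11}{6} = \left(- \frac{1}{10}\right) 1 \cdot \frac{11}{6} = \left(- \frac{1}{10}\right) \frac{11}{6} = - \frac{11}{60}$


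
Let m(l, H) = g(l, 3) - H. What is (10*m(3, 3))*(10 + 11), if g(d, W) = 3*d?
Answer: 1260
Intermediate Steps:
m(l, H) = -H + 3*l (m(l, H) = 3*l - H = -H + 3*l)
(10*m(3, 3))*(10 + 11) = (10*(-1*3 + 3*3))*(10 + 11) = (10*(-3 + 9))*21 = (10*6)*21 = 60*21 = 1260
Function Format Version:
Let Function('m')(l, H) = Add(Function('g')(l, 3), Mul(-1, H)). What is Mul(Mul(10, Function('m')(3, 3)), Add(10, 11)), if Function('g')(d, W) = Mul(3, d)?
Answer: 1260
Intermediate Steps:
Function('m')(l, H) = Add(Mul(-1, H), Mul(3, l)) (Function('m')(l, H) = Add(Mul(3, l), Mul(-1, H)) = Add(Mul(-1, H), Mul(3, l)))
Mul(Mul(10, Function('m')(3, 3)), Add(10, 11)) = Mul(Mul(10, Add(Mul(-1, 3), Mul(3, 3))), Add(10, 11)) = Mul(Mul(10, Add(-3, 9)), 21) = Mul(Mul(10, 6), 21) = Mul(60, 21) = 1260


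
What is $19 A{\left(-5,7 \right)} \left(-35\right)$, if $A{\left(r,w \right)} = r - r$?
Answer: $0$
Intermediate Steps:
$A{\left(r,w \right)} = 0$
$19 A{\left(-5,7 \right)} \left(-35\right) = 19 \cdot 0 \left(-35\right) = 0 \left(-35\right) = 0$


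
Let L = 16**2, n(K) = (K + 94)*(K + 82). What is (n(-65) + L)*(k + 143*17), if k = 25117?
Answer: 20633452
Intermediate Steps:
n(K) = (82 + K)*(94 + K) (n(K) = (94 + K)*(82 + K) = (82 + K)*(94 + K))
L = 256
(n(-65) + L)*(k + 143*17) = ((7708 + (-65)**2 + 176*(-65)) + 256)*(25117 + 143*17) = ((7708 + 4225 - 11440) + 256)*(25117 + 2431) = (493 + 256)*27548 = 749*27548 = 20633452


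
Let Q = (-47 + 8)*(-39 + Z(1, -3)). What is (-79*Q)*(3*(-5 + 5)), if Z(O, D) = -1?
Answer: 0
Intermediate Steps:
Q = 1560 (Q = (-47 + 8)*(-39 - 1) = -39*(-40) = 1560)
(-79*Q)*(3*(-5 + 5)) = (-79*1560)*(3*(-5 + 5)) = -369720*0 = -123240*0 = 0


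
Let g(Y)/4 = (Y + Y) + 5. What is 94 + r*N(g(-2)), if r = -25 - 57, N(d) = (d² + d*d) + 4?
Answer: -2858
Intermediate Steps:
g(Y) = 20 + 8*Y (g(Y) = 4*((Y + Y) + 5) = 4*(2*Y + 5) = 4*(5 + 2*Y) = 20 + 8*Y)
N(d) = 4 + 2*d² (N(d) = (d² + d²) + 4 = 2*d² + 4 = 4 + 2*d²)
r = -82
94 + r*N(g(-2)) = 94 - 82*(4 + 2*(20 + 8*(-2))²) = 94 - 82*(4 + 2*(20 - 16)²) = 94 - 82*(4 + 2*4²) = 94 - 82*(4 + 2*16) = 94 - 82*(4 + 32) = 94 - 82*36 = 94 - 2952 = -2858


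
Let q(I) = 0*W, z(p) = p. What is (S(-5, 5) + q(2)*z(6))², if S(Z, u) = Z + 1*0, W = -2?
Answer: 25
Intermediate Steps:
S(Z, u) = Z (S(Z, u) = Z + 0 = Z)
q(I) = 0 (q(I) = 0*(-2) = 0)
(S(-5, 5) + q(2)*z(6))² = (-5 + 0*6)² = (-5 + 0)² = (-5)² = 25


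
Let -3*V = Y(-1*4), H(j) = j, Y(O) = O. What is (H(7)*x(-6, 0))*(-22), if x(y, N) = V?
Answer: -616/3 ≈ -205.33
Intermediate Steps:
V = 4/3 (V = -(-1)*4/3 = -⅓*(-4) = 4/3 ≈ 1.3333)
x(y, N) = 4/3
(H(7)*x(-6, 0))*(-22) = (7*(4/3))*(-22) = (28/3)*(-22) = -616/3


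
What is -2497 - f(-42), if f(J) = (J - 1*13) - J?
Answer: -2484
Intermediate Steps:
f(J) = -13 (f(J) = (J - 13) - J = (-13 + J) - J = -13)
-2497 - f(-42) = -2497 - 1*(-13) = -2497 + 13 = -2484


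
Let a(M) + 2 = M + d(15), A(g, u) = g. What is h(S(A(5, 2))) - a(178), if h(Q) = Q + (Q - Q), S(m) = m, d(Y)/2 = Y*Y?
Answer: -621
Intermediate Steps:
d(Y) = 2*Y² (d(Y) = 2*(Y*Y) = 2*Y²)
h(Q) = Q (h(Q) = Q + 0 = Q)
a(M) = 448 + M (a(M) = -2 + (M + 2*15²) = -2 + (M + 2*225) = -2 + (M + 450) = -2 + (450 + M) = 448 + M)
h(S(A(5, 2))) - a(178) = 5 - (448 + 178) = 5 - 1*626 = 5 - 626 = -621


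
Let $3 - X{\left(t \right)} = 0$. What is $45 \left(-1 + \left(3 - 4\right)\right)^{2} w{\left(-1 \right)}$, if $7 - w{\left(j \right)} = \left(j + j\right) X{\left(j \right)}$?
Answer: $2340$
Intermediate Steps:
$X{\left(t \right)} = 3$ ($X{\left(t \right)} = 3 - 0 = 3 + 0 = 3$)
$w{\left(j \right)} = 7 - 6 j$ ($w{\left(j \right)} = 7 - \left(j + j\right) 3 = 7 - 2 j 3 = 7 - 6 j$)
$45 \left(-1 + \left(3 - 4\right)\right)^{2} w{\left(-1 \right)} = 45 \left(-1 + \left(3 - 4\right)\right)^{2} \left(7 - -6\right) = 45 \left(-1 - 1\right)^{2} \left(7 + 6\right) = 45 \left(-2\right)^{2} \cdot 13 = 45 \cdot 4 \cdot 13 = 180 \cdot 13 = 2340$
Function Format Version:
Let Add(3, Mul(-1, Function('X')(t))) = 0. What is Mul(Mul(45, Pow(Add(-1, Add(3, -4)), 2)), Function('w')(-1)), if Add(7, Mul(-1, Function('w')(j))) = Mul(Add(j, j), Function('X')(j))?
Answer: 2340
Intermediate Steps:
Function('X')(t) = 3 (Function('X')(t) = Add(3, Mul(-1, 0)) = Add(3, 0) = 3)
Function('w')(j) = Add(7, Mul(-6, j)) (Function('w')(j) = Add(7, Mul(-1, Mul(Add(j, j), 3))) = Add(7, Mul(-1, Mul(Mul(2, j), 3))) = Add(7, Mul(-1, Mul(6, j))) = Add(7, Mul(-6, j)))
Mul(Mul(45, Pow(Add(-1, Add(3, -4)), 2)), Function('w')(-1)) = Mul(Mul(45, Pow(Add(-1, Add(3, -4)), 2)), Add(7, Mul(-6, -1))) = Mul(Mul(45, Pow(Add(-1, -1), 2)), Add(7, 6)) = Mul(Mul(45, Pow(-2, 2)), 13) = Mul(Mul(45, 4), 13) = Mul(180, 13) = 2340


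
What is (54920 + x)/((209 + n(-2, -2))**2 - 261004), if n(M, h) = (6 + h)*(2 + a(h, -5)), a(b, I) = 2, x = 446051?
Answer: -500971/210379 ≈ -2.3813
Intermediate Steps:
n(M, h) = 24 + 4*h (n(M, h) = (6 + h)*(2 + 2) = (6 + h)*4 = 24 + 4*h)
(54920 + x)/((209 + n(-2, -2))**2 - 261004) = (54920 + 446051)/((209 + (24 + 4*(-2)))**2 - 261004) = 500971/((209 + (24 - 8))**2 - 261004) = 500971/((209 + 16)**2 - 261004) = 500971/(225**2 - 261004) = 500971/(50625 - 261004) = 500971/(-210379) = 500971*(-1/210379) = -500971/210379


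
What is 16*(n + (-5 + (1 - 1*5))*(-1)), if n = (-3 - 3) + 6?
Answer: 144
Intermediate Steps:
n = 0 (n = -6 + 6 = 0)
16*(n + (-5 + (1 - 1*5))*(-1)) = 16*(0 + (-5 + (1 - 1*5))*(-1)) = 16*(0 + (-5 + (1 - 5))*(-1)) = 16*(0 + (-5 - 4)*(-1)) = 16*(0 - 9*(-1)) = 16*(0 + 9) = 16*9 = 144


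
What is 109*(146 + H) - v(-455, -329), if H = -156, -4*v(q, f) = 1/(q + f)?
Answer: -3418241/3136 ≈ -1090.0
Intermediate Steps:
v(q, f) = -1/(4*(f + q)) (v(q, f) = -1/(4*(q + f)) = -1/(4*(f + q)))
109*(146 + H) - v(-455, -329) = 109*(146 - 156) - (-1)/(4*(-329) + 4*(-455)) = 109*(-10) - (-1)/(-1316 - 1820) = -1090 - (-1)/(-3136) = -1090 - (-1)*(-1)/3136 = -1090 - 1*1/3136 = -1090 - 1/3136 = -3418241/3136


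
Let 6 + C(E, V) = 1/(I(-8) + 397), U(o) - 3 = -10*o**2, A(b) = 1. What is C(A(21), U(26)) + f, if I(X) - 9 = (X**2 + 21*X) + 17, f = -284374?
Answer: -90717219/319 ≈ -2.8438e+5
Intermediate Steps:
I(X) = 26 + X**2 + 21*X (I(X) = 9 + ((X**2 + 21*X) + 17) = 9 + (17 + X**2 + 21*X) = 26 + X**2 + 21*X)
U(o) = 3 - 10*o**2
C(E, V) = -1913/319 (C(E, V) = -6 + 1/((26 + (-8)**2 + 21*(-8)) + 397) = -6 + 1/((26 + 64 - 168) + 397) = -6 + 1/(-78 + 397) = -6 + 1/319 = -1913/319)
C(A(21), U(26)) + f = -1913/319 - 284374 = -90717219/319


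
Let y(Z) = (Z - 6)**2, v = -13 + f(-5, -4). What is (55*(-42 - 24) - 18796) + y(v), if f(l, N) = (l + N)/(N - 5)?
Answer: -22102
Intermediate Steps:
f(l, N) = (N + l)/(-5 + N)
v = -12 (v = -13 + (-4 - 5)/(-5 - 4) = -13 - 9/(-9) = -13 - 1/9*(-9) = -13 + 1 = -12)
y(Z) = (-6 + Z)**2
(55*(-42 - 24) - 18796) + y(v) = (55*(-42 - 24) - 18796) + (-6 - 12)**2 = (55*(-66) - 18796) + (-18)**2 = (-3630 - 18796) + 324 = -22426 + 324 = -22102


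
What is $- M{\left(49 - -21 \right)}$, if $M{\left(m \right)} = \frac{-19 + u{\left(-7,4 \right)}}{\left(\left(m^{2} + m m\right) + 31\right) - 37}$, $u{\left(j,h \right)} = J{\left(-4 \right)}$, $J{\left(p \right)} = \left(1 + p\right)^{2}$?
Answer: $\frac{5}{4897} \approx 0.001021$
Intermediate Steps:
$u{\left(j,h \right)} = 9$ ($u{\left(j,h \right)} = \left(1 - 4\right)^{2} = \left(-3\right)^{2} = 9$)
$M{\left(m \right)} = - \frac{10}{-6 + 2 m^{2}}$ ($M{\left(m \right)} = \frac{-19 + 9}{\left(\left(m^{2} + m m\right) + 31\right) - 37} = - \frac{10}{\left(\left(m^{2} + m^{2}\right) + 31\right) - 37} = - \frac{10}{\left(2 m^{2} + 31\right) - 37} = - \frac{10}{\left(31 + 2 m^{2}\right) - 37} = - \frac{10}{-6 + 2 m^{2}}$)
$- M{\left(49 - -21 \right)} = - \frac{-5}{-3 + \left(49 - -21\right)^{2}} = - \frac{-5}{-3 + \left(49 + 21\right)^{2}} = - \frac{-5}{-3 + 70^{2}} = - \frac{-5}{-3 + 4900} = - \frac{-5}{4897} = \left(-1\right) \left(- \frac{5}{4897}\right) = \frac{5}{4897}$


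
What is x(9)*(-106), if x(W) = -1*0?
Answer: 0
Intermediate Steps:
x(W) = 0
x(9)*(-106) = 0*(-106) = 0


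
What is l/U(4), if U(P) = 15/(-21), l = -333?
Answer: 2331/5 ≈ 466.20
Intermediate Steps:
U(P) = -5/7 (U(P) = 15*(-1/21) = -5/7)
l/U(4) = -333/(-5/7) = -333*(-7/5) = 2331/5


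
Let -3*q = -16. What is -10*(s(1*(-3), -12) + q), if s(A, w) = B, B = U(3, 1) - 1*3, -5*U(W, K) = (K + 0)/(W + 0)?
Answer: -68/3 ≈ -22.667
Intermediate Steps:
q = 16/3 (q = -⅓*(-16) = 16/3 ≈ 5.3333)
U(W, K) = -K/(5*W) (U(W, K) = -(K + 0)/(5*(W + 0)) = -K/(5*W))
B = -46/15 (B = -⅕*1/3 - 1*3 = -⅕*1*⅓ - 3 = -1/15 - 3 = -46/15 ≈ -3.0667)
s(A, w) = -46/15
-10*(s(1*(-3), -12) + q) = -10*(-46/15 + 16/3) = -10*34/15 = -68/3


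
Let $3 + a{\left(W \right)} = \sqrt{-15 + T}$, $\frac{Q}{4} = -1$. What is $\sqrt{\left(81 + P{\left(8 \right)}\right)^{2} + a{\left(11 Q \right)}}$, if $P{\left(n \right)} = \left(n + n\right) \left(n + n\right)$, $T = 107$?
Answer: $\sqrt{113566 + 2 \sqrt{23}} \approx 337.01$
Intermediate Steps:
$Q = -4$ ($Q = 4 \left(-1\right) = -4$)
$a{\left(W \right)} = -3 + 2 \sqrt{23}$ ($a{\left(W \right)} = -3 + \sqrt{-15 + 107} = -3 + \sqrt{92} = -3 + 2 \sqrt{23}$)
$P{\left(n \right)} = 4 n^{2}$ ($P{\left(n \right)} = 2 n 2 n = 4 n^{2}$)
$\sqrt{\left(81 + P{\left(8 \right)}\right)^{2} + a{\left(11 Q \right)}} = \sqrt{\left(81 + 4 \cdot 8^{2}\right)^{2} - \left(3 - 2 \sqrt{23}\right)} = \sqrt{\left(81 + 4 \cdot 64\right)^{2} - \left(3 - 2 \sqrt{23}\right)} = \sqrt{\left(81 + 256\right)^{2} - \left(3 - 2 \sqrt{23}\right)} = \sqrt{337^{2} - \left(3 - 2 \sqrt{23}\right)} = \sqrt{113569 - \left(3 - 2 \sqrt{23}\right)} = \sqrt{113566 + 2 \sqrt{23}}$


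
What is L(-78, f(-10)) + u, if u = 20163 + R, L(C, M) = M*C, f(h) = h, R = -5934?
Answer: 15009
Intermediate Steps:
L(C, M) = C*M
u = 14229 (u = 20163 - 5934 = 14229)
L(-78, f(-10)) + u = -78*(-10) + 14229 = 780 + 14229 = 15009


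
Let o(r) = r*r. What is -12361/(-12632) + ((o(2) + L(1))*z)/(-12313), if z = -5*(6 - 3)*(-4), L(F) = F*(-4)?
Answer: 12361/12632 ≈ 0.97855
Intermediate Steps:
L(F) = -4*F
o(r) = r²
z = 60 (z = -5*3*(-4) = -15*(-4) = 60)
-12361/(-12632) + ((o(2) + L(1))*z)/(-12313) = -12361/(-12632) + ((2² - 4*1)*60)/(-12313) = -12361*(-1/12632) + ((4 - 4)*60)*(-1/12313) = 12361/12632 + (0*60)*(-1/12313) = 12361/12632 + 0*(-1/12313) = 12361/12632 + 0 = 12361/12632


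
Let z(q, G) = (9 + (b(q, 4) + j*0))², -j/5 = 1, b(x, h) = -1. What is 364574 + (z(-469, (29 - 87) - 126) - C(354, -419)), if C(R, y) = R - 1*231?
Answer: 364515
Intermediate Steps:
C(R, y) = -231 + R (C(R, y) = R - 231 = -231 + R)
j = -5 (j = -5*1 = -5)
z(q, G) = 64 (z(q, G) = (9 + (-1 - 5*0))² = (9 + (-1 + 0))² = (9 - 1)² = 8² = 64)
364574 + (z(-469, (29 - 87) - 126) - C(354, -419)) = 364574 + (64 - (-231 + 354)) = 364574 + (64 - 1*123) = 364574 + (64 - 123) = 364574 - 59 = 364515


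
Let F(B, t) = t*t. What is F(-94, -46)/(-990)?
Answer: -1058/495 ≈ -2.1374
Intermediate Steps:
F(B, t) = t²
F(-94, -46)/(-990) = (-46)²/(-990) = 2116*(-1/990) = -1058/495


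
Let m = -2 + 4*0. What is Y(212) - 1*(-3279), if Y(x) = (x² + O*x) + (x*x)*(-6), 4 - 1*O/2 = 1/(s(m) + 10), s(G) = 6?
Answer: -439543/2 ≈ -2.1977e+5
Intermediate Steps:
m = -2 (m = -2 + 0 = -2)
O = 63/8 (O = 8 - 2/(6 + 10) = 8 - 2/16 = 8 - 2*1/16 = 8 - ⅛ = 63/8 ≈ 7.8750)
Y(x) = -5*x² + 63*x/8 (Y(x) = (x² + 63*x/8) + (x*x)*(-6) = (x² + 63*x/8) + x²*(-6) = (x² + 63*x/8) - 6*x² = -5*x² + 63*x/8)
Y(212) - 1*(-3279) = (⅛)*212*(63 - 40*212) - 1*(-3279) = (⅛)*212*(63 - 8480) + 3279 = (⅛)*212*(-8417) + 3279 = -446101/2 + 3279 = -439543/2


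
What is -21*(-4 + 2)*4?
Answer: 168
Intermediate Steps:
-21*(-4 + 2)*4 = -21*(-2)*4 = 42*4 = 168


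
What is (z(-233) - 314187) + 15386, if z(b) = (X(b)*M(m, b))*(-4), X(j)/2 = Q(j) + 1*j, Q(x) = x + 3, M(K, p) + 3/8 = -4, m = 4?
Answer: -315006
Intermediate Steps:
M(K, p) = -35/8 (M(K, p) = -3/8 - 4 = -35/8)
Q(x) = 3 + x
X(j) = 6 + 4*j (X(j) = 2*((3 + j) + 1*j) = 2*((3 + j) + j) = 2*(3 + 2*j) = 6 + 4*j)
z(b) = 105 + 70*b (z(b) = ((6 + 4*b)*(-35/8))*(-4) = (-105/4 - 35*b/2)*(-4) = 105 + 70*b)
(z(-233) - 314187) + 15386 = ((105 + 70*(-233)) - 314187) + 15386 = ((105 - 16310) - 314187) + 15386 = (-16205 - 314187) + 15386 = -330392 + 15386 = -315006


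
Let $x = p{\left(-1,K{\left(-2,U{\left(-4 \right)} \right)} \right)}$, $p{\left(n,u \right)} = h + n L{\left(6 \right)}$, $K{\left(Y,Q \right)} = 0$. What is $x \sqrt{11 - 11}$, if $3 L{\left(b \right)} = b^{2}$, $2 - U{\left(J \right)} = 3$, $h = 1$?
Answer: $0$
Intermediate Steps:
$U{\left(J \right)} = -1$ ($U{\left(J \right)} = 2 - 3 = -1$)
$L{\left(b \right)} = \frac{b^{2}}{3}$
$p{\left(n,u \right)} = 1 + 12 n$ ($p{\left(n,u \right)} = 1 + n \frac{6^{2}}{3} = 1 + n \frac{1}{3} \cdot 36 = 1 + n 12 = 1 + 12 n$)
$x = -11$ ($x = 1 + 12 \left(-1\right) = 1 - 12 = -11$)
$x \sqrt{11 - 11} = - 11 \sqrt{11 - 11} = - 11 \sqrt{0} = \left(-11\right) 0 = 0$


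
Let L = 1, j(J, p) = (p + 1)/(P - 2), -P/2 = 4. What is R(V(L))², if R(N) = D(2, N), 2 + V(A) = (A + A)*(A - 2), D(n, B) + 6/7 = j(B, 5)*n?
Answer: 5184/1225 ≈ 4.2318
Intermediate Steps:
P = -8 (P = -2*4 = -8)
j(J, p) = -⅒ - p/10 (j(J, p) = (p + 1)/(-8 - 2) = (1 + p)/(-10) = (1 + p)*(-⅒) = -⅒ - p/10)
D(n, B) = -6/7 - 3*n/5 (D(n, B) = -6/7 + (-⅒ - ⅒*5)*n = -6/7 + (-⅒ - ½)*n = -6/7 - 3*n/5)
V(A) = -2 + 2*A*(-2 + A) (V(A) = -2 + (A + A)*(A - 2) = -2 + (2*A)*(-2 + A) = -2 + 2*A*(-2 + A))
R(N) = -72/35 (R(N) = -6/7 - ⅗*2 = -6/7 - 6/5 = -72/35)
R(V(L))² = (-72/35)² = 5184/1225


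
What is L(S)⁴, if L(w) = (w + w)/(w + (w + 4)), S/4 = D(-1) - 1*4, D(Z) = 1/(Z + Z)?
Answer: 6561/4096 ≈ 1.6018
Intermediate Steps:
D(Z) = 1/(2*Z)
S = -18 (S = 4*((½)/(-1) - 1*4) = 4*((½)*(-1) - 4) = 4*(-½ - 4) = 4*(-9/2) = -18)
L(w) = 2*w/(4 + 2*w) (L(w) = (2*w)/(w + (4 + w)) = (2*w)/(4 + 2*w) = 2*w/(4 + 2*w))
L(S)⁴ = (-18/(2 - 18))⁴ = (-18/(-16))⁴ = (-18*(-1/16))⁴ = (9/8)⁴ = 6561/4096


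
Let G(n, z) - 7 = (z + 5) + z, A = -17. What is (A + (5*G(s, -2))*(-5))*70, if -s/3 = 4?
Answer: -15190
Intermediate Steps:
s = -12 (s = -3*4 = -12)
G(n, z) = 12 + 2*z (G(n, z) = 7 + ((z + 5) + z) = 7 + ((5 + z) + z) = 7 + (5 + 2*z) = 12 + 2*z)
(A + (5*G(s, -2))*(-5))*70 = (-17 + (5*(12 + 2*(-2)))*(-5))*70 = (-17 + (5*(12 - 4))*(-5))*70 = (-17 + (5*8)*(-5))*70 = (-17 + 40*(-5))*70 = (-17 - 200)*70 = -217*70 = -15190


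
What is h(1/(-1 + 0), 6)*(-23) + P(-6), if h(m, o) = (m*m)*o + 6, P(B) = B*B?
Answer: -240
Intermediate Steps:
P(B) = B**2
h(m, o) = 6 + o*m**2 (h(m, o) = m**2*o + 6 = o*m**2 + 6 = 6 + o*m**2)
h(1/(-1 + 0), 6)*(-23) + P(-6) = (6 + 6*(1/(-1 + 0))**2)*(-23) + (-6)**2 = (6 + 6*(1/(-1))**2)*(-23) + 36 = (6 + 6*(-1)**2)*(-23) + 36 = (6 + 6*1)*(-23) + 36 = (6 + 6)*(-23) + 36 = 12*(-23) + 36 = -276 + 36 = -240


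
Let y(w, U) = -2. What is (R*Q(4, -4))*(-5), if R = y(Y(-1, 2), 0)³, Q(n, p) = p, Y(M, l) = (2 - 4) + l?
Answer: -160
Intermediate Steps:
Y(M, l) = -2 + l
R = -8 (R = (-2)³ = -8)
(R*Q(4, -4))*(-5) = -8*(-4)*(-5) = 32*(-5) = -160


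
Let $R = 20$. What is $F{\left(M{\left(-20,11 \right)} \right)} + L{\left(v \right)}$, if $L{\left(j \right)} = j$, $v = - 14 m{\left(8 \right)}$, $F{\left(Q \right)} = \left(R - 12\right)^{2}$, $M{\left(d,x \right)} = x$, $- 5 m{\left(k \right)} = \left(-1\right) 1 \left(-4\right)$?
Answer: $\frac{376}{5} \approx 75.2$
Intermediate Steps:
$m{\left(k \right)} = - \frac{4}{5}$ ($m{\left(k \right)} = - \frac{\left(-1\right) 1 \left(-4\right)}{5} = - \frac{\left(-1\right) \left(-4\right)}{5} = \left(- \frac{1}{5}\right) 4 = - \frac{4}{5}$)
$F{\left(Q \right)} = 64$ ($F{\left(Q \right)} = \left(20 - 12\right)^{2} = 8^{2} = 64$)
$v = \frac{56}{5}$ ($v = \left(-14\right) \left(- \frac{4}{5}\right) = \frac{56}{5} \approx 11.2$)
$F{\left(M{\left(-20,11 \right)} \right)} + L{\left(v \right)} = 64 + \frac{56}{5} = \frac{376}{5}$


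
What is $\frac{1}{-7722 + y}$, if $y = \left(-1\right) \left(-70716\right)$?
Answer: $\frac{1}{62994} \approx 1.5875 \cdot 10^{-5}$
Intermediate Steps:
$y = 70716$
$\frac{1}{-7722 + y} = \frac{1}{-7722 + 70716} = \frac{1}{62994}$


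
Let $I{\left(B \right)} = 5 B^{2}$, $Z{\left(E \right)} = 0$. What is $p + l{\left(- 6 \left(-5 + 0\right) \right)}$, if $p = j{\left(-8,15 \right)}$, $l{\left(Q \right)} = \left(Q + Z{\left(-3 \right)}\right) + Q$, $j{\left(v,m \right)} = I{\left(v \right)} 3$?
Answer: $1020$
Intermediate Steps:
$j{\left(v,m \right)} = 15 v^{2}$ ($j{\left(v,m \right)} = 5 v^{2} \cdot 3 = 15 v^{2}$)
$l{\left(Q \right)} = 2 Q$ ($l{\left(Q \right)} = \left(Q + 0\right) + Q = Q + Q = 2 Q$)
$p = 960$ ($p = 15 \left(-8\right)^{2} = 15 \cdot 64 = 960$)
$p + l{\left(- 6 \left(-5 + 0\right) \right)} = 960 + 2 \left(- 6 \left(-5 + 0\right)\right) = 960 + 2 \left(- 6 \left(-5\right)\right) = 960 + 2 \left(\left(-1\right) \left(-30\right)\right) = 960 + 2 \cdot 30 = 960 + 60 = 1020$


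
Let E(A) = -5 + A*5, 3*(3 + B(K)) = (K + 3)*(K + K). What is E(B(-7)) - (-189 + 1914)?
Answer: -4955/3 ≈ -1651.7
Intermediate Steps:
B(K) = -3 + 2*K*(3 + K)/3 (B(K) = -3 + ((K + 3)*(K + K))/3 = -3 + ((3 + K)*(2*K))/3 = -3 + (2*K*(3 + K))/3 = -3 + 2*K*(3 + K)/3)
E(A) = -5 + 5*A
E(B(-7)) - (-189 + 1914) = (-5 + 5*(-3 + 2*(-7) + (⅔)*(-7)²)) - (-189 + 1914) = (-5 + 5*(-3 - 14 + (⅔)*49)) - 1*1725 = (-5 + 5*(-3 - 14 + 98/3)) - 1725 = (-5 + 5*(47/3)) - 1725 = (-5 + 235/3) - 1725 = 220/3 - 1725 = -4955/3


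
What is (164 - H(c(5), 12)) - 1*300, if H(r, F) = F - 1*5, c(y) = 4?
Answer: -143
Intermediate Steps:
H(r, F) = -5 + F (H(r, F) = F - 5 = -5 + F)
(164 - H(c(5), 12)) - 1*300 = (164 - (-5 + 12)) - 1*300 = (164 - 1*7) - 300 = (164 - 7) - 300 = 157 - 300 = -143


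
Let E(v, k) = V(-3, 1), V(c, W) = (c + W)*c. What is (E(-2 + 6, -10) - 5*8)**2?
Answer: 1156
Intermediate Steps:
V(c, W) = c*(W + c) (V(c, W) = (W + c)*c = c*(W + c))
E(v, k) = 6 (E(v, k) = -3*(1 - 3) = -3*(-2) = 6)
(E(-2 + 6, -10) - 5*8)**2 = (6 - 5*8)**2 = (6 - 40)**2 = (-34)**2 = 1156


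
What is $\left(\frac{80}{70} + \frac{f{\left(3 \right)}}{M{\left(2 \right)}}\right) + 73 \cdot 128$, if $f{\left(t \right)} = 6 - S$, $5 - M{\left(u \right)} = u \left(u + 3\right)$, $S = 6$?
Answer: $\frac{65416}{7} \approx 9345.1$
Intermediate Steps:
$M{\left(u \right)} = 5 - u \left(3 + u\right)$ ($M{\left(u \right)} = 5 - u \left(u + 3\right) = 5 - u \left(3 + u\right)$)
$f{\left(t \right)} = 0$ ($f{\left(t \right)} = 6 - 6 = 0$)
$\left(\frac{80}{70} + \frac{f{\left(3 \right)}}{M{\left(2 \right)}}\right) + 73 \cdot 128 = \left(\frac{80}{70} + \frac{0}{5 - 2^{2} - 6}\right) + 73 \cdot 128 = \left(80 \cdot \frac{1}{70} + \frac{0}{5 - 4 - 6}\right) + 9344 = \left(\frac{8}{7} + \frac{0}{5 - 4 - 6}\right) + 9344 = \left(\frac{8}{7} + \frac{0}{-5}\right) + 9344 = \left(\frac{8}{7} + 0 \left(- \frac{1}{5}\right)\right) + 9344 = \left(\frac{8}{7} + 0\right) + 9344 = \frac{8}{7} + 9344 = \frac{65416}{7}$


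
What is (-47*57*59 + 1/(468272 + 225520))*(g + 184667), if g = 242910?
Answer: -46888716932665447/693792 ≈ -6.7583e+10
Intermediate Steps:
(-47*57*59 + 1/(468272 + 225520))*(g + 184667) = (-47*57*59 + 1/(468272 + 225520))*(242910 + 184667) = (-2679*59 + 1/693792)*427577 = (-158061 + 1/693792)*427577 = -109661457311/693792*427577 = -46888716932665447/693792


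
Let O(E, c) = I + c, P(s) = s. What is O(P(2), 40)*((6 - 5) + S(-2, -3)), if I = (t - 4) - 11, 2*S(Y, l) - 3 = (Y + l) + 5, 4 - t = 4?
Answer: 125/2 ≈ 62.500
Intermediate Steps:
t = 0 (t = 4 - 1*4 = 4 - 4 = 0)
S(Y, l) = 4 + Y/2 + l/2 (S(Y, l) = 3/2 + ((Y + l) + 5)/2 = 3/2 + (5 + Y + l)/2 = 3/2 + (5/2 + Y/2 + l/2) = 4 + Y/2 + l/2)
I = -15 (I = (0 - 4) - 11 = -4 - 11 = -15)
O(E, c) = -15 + c
O(P(2), 40)*((6 - 5) + S(-2, -3)) = (-15 + 40)*((6 - 5) + (4 + (½)*(-2) + (½)*(-3))) = 25*(1 + (4 - 1 - 3/2)) = 25*(1 + 3/2) = 25*(5/2) = 125/2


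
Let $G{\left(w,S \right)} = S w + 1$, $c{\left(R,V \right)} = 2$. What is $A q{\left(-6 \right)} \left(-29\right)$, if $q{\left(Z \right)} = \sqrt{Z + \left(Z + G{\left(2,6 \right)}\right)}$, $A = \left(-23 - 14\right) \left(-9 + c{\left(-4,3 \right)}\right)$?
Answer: $-7511$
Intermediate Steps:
$G{\left(w,S \right)} = 1 + S w$
$A = 259$ ($A = \left(-23 - 14\right) \left(-9 + 2\right) = \left(-37\right) \left(-7\right) = 259$)
$q{\left(Z \right)} = \sqrt{13 + 2 Z}$ ($q{\left(Z \right)} = \sqrt{Z + \left(Z + \left(1 + 6 \cdot 2\right)\right)} = \sqrt{Z + \left(Z + \left(1 + 12\right)\right)} = \sqrt{Z + \left(Z + 13\right)} = \sqrt{Z + \left(13 + Z\right)} = \sqrt{13 + 2 Z}$)
$A q{\left(-6 \right)} \left(-29\right) = 259 \sqrt{13 + 2 \left(-6\right)} \left(-29\right) = 259 \sqrt{13 - 12} \left(-29\right) = 259 \sqrt{1} \left(-29\right) = 259 \cdot 1 \left(-29\right) = 259 \left(-29\right) = -7511$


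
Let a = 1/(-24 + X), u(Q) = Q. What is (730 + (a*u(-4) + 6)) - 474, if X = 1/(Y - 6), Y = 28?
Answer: 138162/527 ≈ 262.17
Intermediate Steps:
X = 1/22 (X = 1/(28 - 6) = 1/22 ≈ 0.045455)
a = -22/527 (a = 1/(-24 + 1/22) = 1/(-527/22) = -22/527 ≈ -0.041746)
(730 + (a*u(-4) + 6)) - 474 = (730 + (-22/527*(-4) + 6)) - 474 = (730 + (88/527 + 6)) - 474 = (730 + 3250/527) - 474 = 387960/527 - 474 = 138162/527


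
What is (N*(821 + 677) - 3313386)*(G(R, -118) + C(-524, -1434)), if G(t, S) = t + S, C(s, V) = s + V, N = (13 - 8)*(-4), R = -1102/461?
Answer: 3203386849748/461 ≈ 6.9488e+9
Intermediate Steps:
R = -1102/461 (R = -1102*1/461 = -1102/461 ≈ -2.3905)
N = -20 (N = 5*(-4) = -20)
C(s, V) = V + s
G(t, S) = S + t
(N*(821 + 677) - 3313386)*(G(R, -118) + C(-524, -1434)) = (-20*(821 + 677) - 3313386)*((-118 - 1102/461) + (-1434 - 524)) = (-20*1498 - 3313386)*(-55500/461 - 1958) = (-29960 - 3313386)*(-958138/461) = -3343346*(-958138/461) = 3203386849748/461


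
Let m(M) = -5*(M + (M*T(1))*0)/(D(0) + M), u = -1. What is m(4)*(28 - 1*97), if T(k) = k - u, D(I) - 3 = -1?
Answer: 230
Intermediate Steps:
D(I) = 2 (D(I) = 3 - 1 = 2)
T(k) = 1 + k (T(k) = k - 1*(-1) = k + 1 = 1 + k)
m(M) = -5*M/(2 + M) (m(M) = -5*(M + (M*(1 + 1))*0)/(2 + M) = -5*(M + (M*2)*0)/(2 + M) = -5*(M + (2*M)*0)/(2 + M) = -5*(M + 0)/(2 + M) = -5*M/(2 + M))
m(4)*(28 - 1*97) = (-5*4/(2 + 4))*(28 - 1*97) = (-5*4/6)*(28 - 97) = -5*4*⅙*(-69) = -10/3*(-69) = 230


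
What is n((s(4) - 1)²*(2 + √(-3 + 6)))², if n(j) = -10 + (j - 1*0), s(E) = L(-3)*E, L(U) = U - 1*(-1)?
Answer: 42787 + 24624*√3 ≈ 85437.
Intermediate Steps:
L(U) = 1 + U (L(U) = U + 1 = 1 + U)
s(E) = -2*E (s(E) = (1 - 3)*E = -2*E)
n(j) = -10 + j (n(j) = -10 + (j + 0) = -10 + j)
n((s(4) - 1)²*(2 + √(-3 + 6)))² = (-10 + (-2*4 - 1)²*(2 + √(-3 + 6)))² = (-10 + (-8 - 1)²*(2 + √3))² = (-10 + (-9)²*(2 + √3))² = (-10 + 81*(2 + √3))² = (-10 + (162 + 81*√3))² = (152 + 81*√3)²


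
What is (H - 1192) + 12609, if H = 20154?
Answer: 31571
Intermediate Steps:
(H - 1192) + 12609 = (20154 - 1192) + 12609 = 18962 + 12609 = 31571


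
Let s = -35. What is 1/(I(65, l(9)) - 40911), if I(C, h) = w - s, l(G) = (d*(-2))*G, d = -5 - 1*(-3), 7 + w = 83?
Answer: -1/40800 ≈ -2.4510e-5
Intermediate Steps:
w = 76 (w = -7 + 83 = 76)
d = -2 (d = -5 + 3 = -2)
l(G) = 4*G (l(G) = (-2*(-2))*G = 4*G)
I(C, h) = 111 (I(C, h) = 76 - 1*(-35) = 76 + 35 = 111)
1/(I(65, l(9)) - 40911) = 1/(111 - 40911) = 1/(-40800) = -1/40800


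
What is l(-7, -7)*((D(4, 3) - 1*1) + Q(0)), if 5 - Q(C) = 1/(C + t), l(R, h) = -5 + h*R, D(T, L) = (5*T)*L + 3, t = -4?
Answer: 2959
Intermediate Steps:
D(T, L) = 3 + 5*L*T (D(T, L) = 5*L*T + 3 = 3 + 5*L*T)
l(R, h) = -5 + R*h
Q(C) = 5 - 1/(-4 + C) (Q(C) = 5 - 1/(C - 4) = 5 - 1/(-4 + C))
l(-7, -7)*((D(4, 3) - 1*1) + Q(0)) = (-5 - 7*(-7))*(((3 + 5*3*4) - 1*1) + (-21 + 5*0)/(-4 + 0)) = (-5 + 49)*(((3 + 60) - 1) + (-21 + 0)/(-4)) = 44*((63 - 1) - 1/4*(-21)) = 44*(62 + 21/4) = 44*(269/4) = 2959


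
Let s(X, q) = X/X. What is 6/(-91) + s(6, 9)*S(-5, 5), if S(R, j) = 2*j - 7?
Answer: 267/91 ≈ 2.9341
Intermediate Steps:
s(X, q) = 1
S(R, j) = -7 + 2*j
6/(-91) + s(6, 9)*S(-5, 5) = 6/(-91) + 1*(-7 + 2*5) = 6*(-1/91) + 1*(-7 + 10) = -6/91 + 1*3 = -6/91 + 3 = 267/91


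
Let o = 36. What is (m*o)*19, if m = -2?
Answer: -1368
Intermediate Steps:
(m*o)*19 = -2*36*19 = -72*19 = -1368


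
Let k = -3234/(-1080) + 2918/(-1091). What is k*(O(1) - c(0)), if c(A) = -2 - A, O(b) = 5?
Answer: 439663/196380 ≈ 2.2388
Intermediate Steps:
k = 62809/196380 (k = -3234*(-1/1080) + 2918*(-1/1091) = 539/180 - 2918/1091 = 62809/196380 ≈ 0.31983)
k*(O(1) - c(0)) = 62809*(5 - (-2 - 1*0))/196380 = 62809*(5 - (-2 + 0))/196380 = 62809*(5 - 1*(-2))/196380 = 62809*(5 + 2)/196380 = (62809/196380)*7 = 439663/196380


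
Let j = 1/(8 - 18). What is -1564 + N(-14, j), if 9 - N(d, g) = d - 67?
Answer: -1474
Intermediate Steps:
j = -⅒ (j = 1/(-10) = -⅒ ≈ -0.10000)
N(d, g) = 76 - d (N(d, g) = 9 - (d - 67) = 9 - (-67 + d) = 9 + (67 - d) = 76 - d)
-1564 + N(-14, j) = -1564 + (76 - 1*(-14)) = -1564 + (76 + 14) = -1564 + 90 = -1474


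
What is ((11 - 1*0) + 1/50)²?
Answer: 303601/2500 ≈ 121.44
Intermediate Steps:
((11 - 1*0) + 1/50)² = ((11 + 0) + 1/50)² = (11 + 1/50)² = (551/50)² = 303601/2500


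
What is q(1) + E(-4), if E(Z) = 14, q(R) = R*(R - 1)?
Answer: 14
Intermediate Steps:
q(R) = R*(-1 + R)
q(1) + E(-4) = 1*(-1 + 1) + 14 = 1*0 + 14 = 0 + 14 = 14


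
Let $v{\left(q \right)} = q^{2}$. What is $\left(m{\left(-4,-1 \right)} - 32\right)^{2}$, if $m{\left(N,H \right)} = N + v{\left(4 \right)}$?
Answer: $400$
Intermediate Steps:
$m{\left(N,H \right)} = 16 + N$ ($m{\left(N,H \right)} = N + 4^{2} = N + 16 = 16 + N$)
$\left(m{\left(-4,-1 \right)} - 32\right)^{2} = \left(\left(16 - 4\right) - 32\right)^{2} = \left(12 - 32\right)^{2} = \left(-20\right)^{2} = 400$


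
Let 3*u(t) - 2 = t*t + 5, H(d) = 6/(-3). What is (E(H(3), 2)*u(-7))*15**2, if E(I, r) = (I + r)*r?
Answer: 0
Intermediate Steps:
H(d) = -2 (H(d) = 6*(-1/3) = -2)
u(t) = 7/3 + t**2/3 (u(t) = 2/3 + (t*t + 5)/3 = 2/3 + (t**2 + 5)/3 = 2/3 + (5 + t**2)/3 = 2/3 + (5/3 + t**2/3) = 7/3 + t**2/3)
E(I, r) = r*(I + r)
(E(H(3), 2)*u(-7))*15**2 = ((2*(-2 + 2))*(7/3 + (1/3)*(-7)**2))*15**2 = ((2*0)*(7/3 + (1/3)*49))*225 = (0*(7/3 + 49/3))*225 = (0*(56/3))*225 = 0*225 = 0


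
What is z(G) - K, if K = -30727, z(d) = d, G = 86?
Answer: 30813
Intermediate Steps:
z(G) - K = 86 - 1*(-30727) = 86 + 30727 = 30813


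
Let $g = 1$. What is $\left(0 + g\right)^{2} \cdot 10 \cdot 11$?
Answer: $110$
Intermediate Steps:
$\left(0 + g\right)^{2} \cdot 10 \cdot 11 = \left(0 + 1\right)^{2} \cdot 10 \cdot 11 = 1^{2} \cdot 10 \cdot 11 = 1 \cdot 10 \cdot 11 = 10 \cdot 11 = 110$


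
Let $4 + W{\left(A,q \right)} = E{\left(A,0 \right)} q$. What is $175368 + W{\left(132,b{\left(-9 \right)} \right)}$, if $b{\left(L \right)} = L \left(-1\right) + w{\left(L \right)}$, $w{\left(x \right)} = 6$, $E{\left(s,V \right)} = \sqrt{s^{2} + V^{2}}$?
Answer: $177344$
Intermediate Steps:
$E{\left(s,V \right)} = \sqrt{V^{2} + s^{2}}$
$b{\left(L \right)} = 6 - L$ ($b{\left(L \right)} = L \left(-1\right) + 6 = - L + 6 = 6 - L$)
$W{\left(A,q \right)} = -4 + q \sqrt{A^{2}}$ ($W{\left(A,q \right)} = -4 + \sqrt{0^{2} + A^{2}} q = -4 + \sqrt{0 + A^{2}} q = -4 + \sqrt{A^{2}} q = -4 + q \sqrt{A^{2}}$)
$175368 + W{\left(132,b{\left(-9 \right)} \right)} = 175368 - \left(4 - \left(6 - -9\right) \sqrt{132^{2}}\right) = 175368 - \left(4 - \left(6 + 9\right) \sqrt{17424}\right) = 175368 + \left(-4 + 15 \cdot 132\right) = 175368 + \left(-4 + 1980\right) = 175368 + 1976 = 177344$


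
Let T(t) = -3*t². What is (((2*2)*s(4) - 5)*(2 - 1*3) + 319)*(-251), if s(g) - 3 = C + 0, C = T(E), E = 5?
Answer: -153612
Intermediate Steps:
C = -75 (C = -3*5² = -3*25 = -75)
s(g) = -72 (s(g) = 3 + (-75 + 0) = 3 - 75 = -72)
(((2*2)*s(4) - 5)*(2 - 1*3) + 319)*(-251) = (((2*2)*(-72) - 5)*(2 - 1*3) + 319)*(-251) = ((4*(-72) - 5)*(2 - 3) + 319)*(-251) = ((-288 - 5)*(-1) + 319)*(-251) = (-293*(-1) + 319)*(-251) = (293 + 319)*(-251) = 612*(-251) = -153612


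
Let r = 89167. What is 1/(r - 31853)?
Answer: 1/57314 ≈ 1.7448e-5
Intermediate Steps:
1/(r - 31853) = 1/(89167 - 31853) = 1/57314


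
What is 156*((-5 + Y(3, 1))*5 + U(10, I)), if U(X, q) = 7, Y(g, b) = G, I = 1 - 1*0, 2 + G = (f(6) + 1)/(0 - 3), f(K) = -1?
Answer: -4368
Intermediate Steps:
G = -2 (G = -2 + (-1 + 1)/(0 - 3) = -2 + 0/(-3) = -2 + 0*(-⅓) = -2 + 0 = -2)
I = 1 (I = 1 + 0 = 1)
Y(g, b) = -2
156*((-5 + Y(3, 1))*5 + U(10, I)) = 156*((-5 - 2)*5 + 7) = 156*(-7*5 + 7) = 156*(-35 + 7) = 156*(-28) = -4368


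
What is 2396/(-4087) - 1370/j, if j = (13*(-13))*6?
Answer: 1584823/2072109 ≈ 0.76484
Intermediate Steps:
j = -1014 (j = -169*6 = -1014)
2396/(-4087) - 1370/j = 2396/(-4087) - 1370/(-1014) = 2396*(-1/4087) - 1370*(-1/1014) = -2396/4087 + 685/507 = 1584823/2072109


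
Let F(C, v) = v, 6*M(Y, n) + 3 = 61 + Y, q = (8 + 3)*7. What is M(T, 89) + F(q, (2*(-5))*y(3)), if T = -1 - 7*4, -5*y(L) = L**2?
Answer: 137/6 ≈ 22.833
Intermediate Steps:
y(L) = -L**2/5
T = -29 (T = -1 - 28 = -29)
q = 77 (q = 11*7 = 77)
M(Y, n) = 29/3 + Y/6 (M(Y, n) = -1/2 + (61 + Y)/6 = -1/2 + (61/6 + Y/6) = 29/3 + Y/6)
M(T, 89) + F(q, (2*(-5))*y(3)) = (29/3 + (1/6)*(-29)) + (2*(-5))*(-1/5*3**2) = (29/3 - 29/6) - (-2)*9 = 29/6 - 10*(-9/5) = 29/6 + 18 = 137/6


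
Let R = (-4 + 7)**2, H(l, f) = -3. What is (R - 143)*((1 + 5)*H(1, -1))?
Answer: 2412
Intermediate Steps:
R = 9 (R = 3**2 = 9)
(R - 143)*((1 + 5)*H(1, -1)) = (9 - 143)*((1 + 5)*(-3)) = -804*(-3) = -134*(-18) = 2412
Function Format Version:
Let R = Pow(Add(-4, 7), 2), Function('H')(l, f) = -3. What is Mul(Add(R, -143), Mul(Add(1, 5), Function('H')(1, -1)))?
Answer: 2412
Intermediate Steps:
R = 9 (R = Pow(3, 2) = 9)
Mul(Add(R, -143), Mul(Add(1, 5), Function('H')(1, -1))) = Mul(Add(9, -143), Mul(Add(1, 5), -3)) = Mul(-134, Mul(6, -3)) = Mul(-134, -18) = 2412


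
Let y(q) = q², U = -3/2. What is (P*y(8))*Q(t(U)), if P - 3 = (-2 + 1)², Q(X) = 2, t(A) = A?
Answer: 512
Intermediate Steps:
U = -3/2 (U = -3*½ = -3/2 ≈ -1.5000)
P = 4 (P = 3 + (-2 + 1)² = 3 + (-1)² = 3 + 1 = 4)
(P*y(8))*Q(t(U)) = (4*8²)*2 = (4*64)*2 = 256*2 = 512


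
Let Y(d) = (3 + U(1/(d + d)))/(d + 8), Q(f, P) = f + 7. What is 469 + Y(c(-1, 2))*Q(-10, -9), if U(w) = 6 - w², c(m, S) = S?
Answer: 74611/160 ≈ 466.32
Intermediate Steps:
Q(f, P) = 7 + f
Y(d) = (9 - 1/(4*d²))/(8 + d) (Y(d) = (3 + (6 - (1/(d + d))²))/(d + 8) = (3 + (6 - (1/(2*d))²))/(8 + d) = (3 + (6 - 1/(4*d²)))/(8 + d) = (9 - 1/(4*d²))/(8 + d))
469 + Y(c(-1, 2))*Q(-10, -9) = 469 + ((¼)*(-1 + 36*2²)/(2²*(8 + 2)))*(7 - 10) = 469 + ((¼)*(¼)*(-1 + 36*4)/10)*(-3) = 469 + ((¼)*(¼)*(⅒)*(-1 + 144))*(-3) = 469 + ((¼)*(¼)*(⅒)*143)*(-3) = 469 + (143/160)*(-3) = 469 - 429/160 = 74611/160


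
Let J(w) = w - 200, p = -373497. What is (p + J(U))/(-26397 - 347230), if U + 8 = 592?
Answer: 373113/373627 ≈ 0.99862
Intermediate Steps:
U = 584 (U = -8 + 592 = 584)
J(w) = -200 + w
(p + J(U))/(-26397 - 347230) = (-373497 + (-200 + 584))/(-26397 - 347230) = (-373497 + 384)/(-373627) = -373113*(-1/373627) = 373113/373627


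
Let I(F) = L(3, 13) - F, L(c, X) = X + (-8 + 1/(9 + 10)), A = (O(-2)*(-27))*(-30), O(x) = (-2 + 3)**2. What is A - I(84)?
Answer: 16890/19 ≈ 888.95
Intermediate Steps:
O(x) = 1 (O(x) = 1**2 = 1)
A = 810 (A = (1*(-27))*(-30) = -27*(-30) = 810)
L(c, X) = -151/19 + X (L(c, X) = X + (-8 + 1/19) = X - 151/19 = -151/19 + X)
I(F) = 96/19 - F (I(F) = (-151/19 + 13) - F = 96/19 - F)
A - I(84) = 810 - (96/19 - 1*84) = 810 - (96/19 - 84) = 810 - 1*(-1500/19) = 810 + 1500/19 = 16890/19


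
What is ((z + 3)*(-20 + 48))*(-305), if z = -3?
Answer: 0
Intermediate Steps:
((z + 3)*(-20 + 48))*(-305) = ((-3 + 3)*(-20 + 48))*(-305) = (0*28)*(-305) = 0*(-305) = 0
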